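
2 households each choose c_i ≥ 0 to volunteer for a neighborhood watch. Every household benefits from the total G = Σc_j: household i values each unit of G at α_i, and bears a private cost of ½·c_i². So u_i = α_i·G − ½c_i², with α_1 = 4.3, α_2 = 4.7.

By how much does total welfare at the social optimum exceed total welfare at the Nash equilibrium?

Household i's FOC: ∂u_i/∂c_i = α_i − c_i = 0, so c_i* = α_i.
NE contributions = (4.3, 4.7); G = 9.
W^NE = (Σα)·G − ½Σα_i² = 9² − ½·40.58 = 60.71.
Planner sets c_i = Σα_j = 9 for every i, so G^SO = 2·9 = 18.
W^SO = (Σα)·G^SO − ½·2·(Σα)² = (2/2)·9² = 81.
Deadweight loss = W^SO − W^NE = 20.29.

20.29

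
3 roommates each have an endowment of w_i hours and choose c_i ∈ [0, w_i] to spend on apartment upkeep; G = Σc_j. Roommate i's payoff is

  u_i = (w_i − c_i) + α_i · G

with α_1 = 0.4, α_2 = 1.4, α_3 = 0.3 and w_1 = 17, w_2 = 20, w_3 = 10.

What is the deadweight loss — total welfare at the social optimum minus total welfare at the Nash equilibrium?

29.7

∂u_i/∂c_i = α_i − 1, so roommate i contributes w_i if α_i > 1, else 0.
α_i > 1 for i ∈ {2}; NE contributions (0, 20, 0), G = 20.
W^NE = Σw_i − G^NE + (Σα_i)·G^NE = 47 + 1.1·20 = 69.
Planner: ∂(Σu_j)/∂c_i = Σα_j − 1 = 1.1 > 0, so everyone contributes w_i; G^SO = 47, W^SO = 47 + 1.1·47 = 98.7.
Deadweight loss = 29.7.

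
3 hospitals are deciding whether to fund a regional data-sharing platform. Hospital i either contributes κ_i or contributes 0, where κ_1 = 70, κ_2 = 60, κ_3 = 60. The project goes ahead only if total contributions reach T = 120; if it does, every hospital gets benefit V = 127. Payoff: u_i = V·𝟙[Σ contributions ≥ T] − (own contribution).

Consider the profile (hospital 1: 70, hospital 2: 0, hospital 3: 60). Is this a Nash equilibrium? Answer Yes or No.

Total = 130 ≥ 120: provided.
Hospital 1 (pledges 70, payoff 57): dropping to 0 → total 60, payoff 0. No gain.
Hospital 2 (pledges 0, payoff 127): pledging 60 → total 190, payoff 67. No gain.
Hospital 3 (pledges 60, payoff 67): dropping to 0 → total 70, payoff 0. No gain.

Yes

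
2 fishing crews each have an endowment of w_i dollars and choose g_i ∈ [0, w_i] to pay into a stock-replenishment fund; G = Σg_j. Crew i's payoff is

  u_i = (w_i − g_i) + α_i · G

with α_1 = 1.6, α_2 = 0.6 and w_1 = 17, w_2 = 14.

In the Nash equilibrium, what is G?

∂u_i/∂g_i = α_i − 1, so crew i contributes w_i if α_i > 1, else 0.
α_i > 1 for i ∈ {1}; NE contributions (17, 0), G = 17.

17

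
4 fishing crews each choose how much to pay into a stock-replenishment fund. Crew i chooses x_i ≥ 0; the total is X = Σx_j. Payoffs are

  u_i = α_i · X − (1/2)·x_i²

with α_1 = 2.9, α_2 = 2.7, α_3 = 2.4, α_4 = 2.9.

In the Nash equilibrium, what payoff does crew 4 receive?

27.405

Crew i's FOC: ∂u_i/∂x_i = α_i − x_i = 0, so x_i* = α_i.
NE contributions = (2.9, 2.7, 2.4, 2.9); X = 10.9.
u_4 = α_4·X − ½·(x_4)² = 2.9·10.9 − ½·2.9² = 27.405.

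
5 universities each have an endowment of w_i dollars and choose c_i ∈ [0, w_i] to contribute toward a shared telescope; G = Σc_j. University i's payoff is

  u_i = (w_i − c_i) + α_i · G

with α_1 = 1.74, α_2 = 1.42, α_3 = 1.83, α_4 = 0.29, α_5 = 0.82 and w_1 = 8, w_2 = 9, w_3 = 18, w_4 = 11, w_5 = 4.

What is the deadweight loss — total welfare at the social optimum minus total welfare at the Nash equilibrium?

76.5

∂u_i/∂c_i = α_i − 1, so university i contributes w_i if α_i > 1, else 0.
α_i > 1 for i ∈ {1, 2, 3}; NE contributions (8, 9, 18, 0, 0), G = 35.
W^NE = Σw_i − G^NE + (Σα_i)·G^NE = 50 + 5.1·35 = 228.5.
Planner: ∂(Σu_j)/∂c_i = Σα_j − 1 = 5.1 > 0, so everyone contributes w_i; G^SO = 50, W^SO = 50 + 5.1·50 = 305.
Deadweight loss = 76.5.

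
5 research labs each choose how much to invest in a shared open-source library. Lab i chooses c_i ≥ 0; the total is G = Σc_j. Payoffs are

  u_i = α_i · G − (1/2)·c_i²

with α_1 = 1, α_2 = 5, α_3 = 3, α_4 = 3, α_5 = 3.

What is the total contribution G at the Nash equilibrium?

Lab i's FOC: ∂u_i/∂c_i = α_i − c_i = 0, so c_i* = α_i.
NE contributions = (1, 5, 3, 3, 3); G = 15.

15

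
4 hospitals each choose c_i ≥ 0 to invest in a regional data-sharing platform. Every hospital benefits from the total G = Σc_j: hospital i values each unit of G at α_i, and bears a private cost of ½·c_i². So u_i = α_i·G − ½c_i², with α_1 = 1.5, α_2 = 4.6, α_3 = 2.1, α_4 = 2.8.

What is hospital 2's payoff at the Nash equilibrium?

40.02

Hospital i's FOC: ∂u_i/∂c_i = α_i − c_i = 0, so c_i* = α_i.
NE contributions = (1.5, 4.6, 2.1, 2.8); G = 11.
u_2 = α_2·G − ½·(c_2)² = 4.6·11 − ½·4.6² = 40.02.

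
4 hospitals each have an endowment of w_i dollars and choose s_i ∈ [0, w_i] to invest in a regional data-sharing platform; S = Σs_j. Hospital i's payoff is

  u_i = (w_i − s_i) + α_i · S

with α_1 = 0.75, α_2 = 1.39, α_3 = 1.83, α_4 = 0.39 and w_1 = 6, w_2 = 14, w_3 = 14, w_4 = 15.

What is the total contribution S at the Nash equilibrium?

∂u_i/∂s_i = α_i − 1, so hospital i contributes w_i if α_i > 1, else 0.
α_i > 1 for i ∈ {2, 3}; NE contributions (0, 14, 14, 0), S = 28.

28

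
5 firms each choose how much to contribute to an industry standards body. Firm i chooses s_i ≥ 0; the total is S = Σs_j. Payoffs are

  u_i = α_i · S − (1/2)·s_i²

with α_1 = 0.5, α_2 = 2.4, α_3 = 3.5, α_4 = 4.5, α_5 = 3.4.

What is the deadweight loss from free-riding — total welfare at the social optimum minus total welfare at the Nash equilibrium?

Firm i's FOC: ∂u_i/∂s_i = α_i − s_i = 0, so s_i* = α_i.
NE contributions = (0.5, 2.4, 3.5, 4.5, 3.4); S = 14.3.
W^NE = (Σα)·S − ½Σα_i² = 14.3² − ½·50.07 = 179.455.
Planner sets s_i = Σα_j = 14.3 for every i, so S^SO = 5·14.3 = 71.5.
W^SO = (Σα)·S^SO − ½·5·(Σα)² = (5/2)·14.3² = 511.225.
Deadweight loss = W^SO − W^NE = 331.77.

331.77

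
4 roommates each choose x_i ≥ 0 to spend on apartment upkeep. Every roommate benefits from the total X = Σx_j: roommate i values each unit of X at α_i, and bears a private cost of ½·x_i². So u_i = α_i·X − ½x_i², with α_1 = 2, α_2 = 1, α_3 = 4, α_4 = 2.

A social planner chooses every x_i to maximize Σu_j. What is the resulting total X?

36

Planner FOC: ∂(Σu_j)/∂x_i = (Σα_j) − x_i = 0, so x_i^SO = Σα_j = 9 for every i; X^SO = 36.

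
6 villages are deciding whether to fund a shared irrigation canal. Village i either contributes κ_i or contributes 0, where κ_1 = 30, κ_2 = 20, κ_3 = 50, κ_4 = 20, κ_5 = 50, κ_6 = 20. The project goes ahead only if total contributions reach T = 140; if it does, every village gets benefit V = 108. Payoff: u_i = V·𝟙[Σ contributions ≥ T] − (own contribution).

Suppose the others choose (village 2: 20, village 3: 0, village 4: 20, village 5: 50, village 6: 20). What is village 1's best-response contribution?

30

Others' total = 110. Contributing 30 brings total to 140 ≥ 140: gain V − κ_1 = 78.
Best response: 30.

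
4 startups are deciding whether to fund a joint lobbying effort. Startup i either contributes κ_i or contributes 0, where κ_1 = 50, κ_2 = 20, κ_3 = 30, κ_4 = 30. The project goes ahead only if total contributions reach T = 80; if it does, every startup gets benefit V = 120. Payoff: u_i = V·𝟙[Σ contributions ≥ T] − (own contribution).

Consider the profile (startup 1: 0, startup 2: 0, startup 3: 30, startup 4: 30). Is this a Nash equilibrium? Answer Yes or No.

Total = 60 < 80: not provided.
Startup 1 (pledges 0, payoff 0): pledging 50 → total 110, payoff 70. Profitable deviation.

No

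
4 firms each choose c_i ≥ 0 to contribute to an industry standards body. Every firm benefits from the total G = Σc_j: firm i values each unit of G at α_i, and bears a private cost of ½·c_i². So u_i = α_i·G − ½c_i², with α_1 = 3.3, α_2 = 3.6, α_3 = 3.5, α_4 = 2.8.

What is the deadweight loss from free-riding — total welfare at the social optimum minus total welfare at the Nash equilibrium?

Firm i's FOC: ∂u_i/∂c_i = α_i − c_i = 0, so c_i* = α_i.
NE contributions = (3.3, 3.6, 3.5, 2.8); G = 13.2.
W^NE = (Σα)·G − ½Σα_i² = 13.2² − ½·43.94 = 152.27.
Planner sets c_i = Σα_j = 13.2 for every i, so G^SO = 4·13.2 = 52.8.
W^SO = (Σα)·G^SO − ½·4·(Σα)² = (4/2)·13.2² = 348.48.
Deadweight loss = W^SO − W^NE = 196.21.

196.21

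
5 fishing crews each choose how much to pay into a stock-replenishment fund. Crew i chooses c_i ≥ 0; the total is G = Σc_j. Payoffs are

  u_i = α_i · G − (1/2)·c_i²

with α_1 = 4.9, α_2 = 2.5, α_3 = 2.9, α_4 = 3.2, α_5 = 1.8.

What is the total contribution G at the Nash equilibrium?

Crew i's FOC: ∂u_i/∂c_i = α_i − c_i = 0, so c_i* = α_i.
NE contributions = (4.9, 2.5, 2.9, 3.2, 1.8); G = 15.3.

15.3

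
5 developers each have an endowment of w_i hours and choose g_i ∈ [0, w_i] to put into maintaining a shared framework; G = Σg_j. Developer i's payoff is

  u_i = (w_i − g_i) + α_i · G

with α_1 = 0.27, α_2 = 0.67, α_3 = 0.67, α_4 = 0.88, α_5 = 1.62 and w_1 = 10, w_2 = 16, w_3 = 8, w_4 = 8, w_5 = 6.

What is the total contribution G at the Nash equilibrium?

6

∂u_i/∂g_i = α_i − 1, so developer i contributes w_i if α_i > 1, else 0.
α_i > 1 for i ∈ {5}; NE contributions (0, 0, 0, 0, 6), G = 6.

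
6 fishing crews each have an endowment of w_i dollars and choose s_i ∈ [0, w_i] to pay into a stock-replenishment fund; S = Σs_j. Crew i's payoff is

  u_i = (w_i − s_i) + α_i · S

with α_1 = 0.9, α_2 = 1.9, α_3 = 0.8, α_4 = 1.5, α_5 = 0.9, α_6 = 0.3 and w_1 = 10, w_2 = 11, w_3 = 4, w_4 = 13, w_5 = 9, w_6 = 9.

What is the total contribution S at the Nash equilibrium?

∂u_i/∂s_i = α_i − 1, so crew i contributes w_i if α_i > 1, else 0.
α_i > 1 for i ∈ {2, 4}; NE contributions (0, 11, 0, 13, 0, 0), S = 24.

24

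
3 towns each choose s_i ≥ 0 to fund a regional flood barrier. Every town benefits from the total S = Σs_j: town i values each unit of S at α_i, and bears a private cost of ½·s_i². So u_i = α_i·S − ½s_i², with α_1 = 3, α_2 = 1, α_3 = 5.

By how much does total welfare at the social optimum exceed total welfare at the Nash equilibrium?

Town i's FOC: ∂u_i/∂s_i = α_i − s_i = 0, so s_i* = α_i.
NE contributions = (3, 1, 5); S = 9.
W^NE = (Σα)·S − ½Σα_i² = 9² − ½·35 = 63.5.
Planner sets s_i = Σα_j = 9 for every i, so S^SO = 3·9 = 27.
W^SO = (Σα)·S^SO − ½·3·(Σα)² = (3/2)·9² = 121.5.
Deadweight loss = W^SO − W^NE = 58.

58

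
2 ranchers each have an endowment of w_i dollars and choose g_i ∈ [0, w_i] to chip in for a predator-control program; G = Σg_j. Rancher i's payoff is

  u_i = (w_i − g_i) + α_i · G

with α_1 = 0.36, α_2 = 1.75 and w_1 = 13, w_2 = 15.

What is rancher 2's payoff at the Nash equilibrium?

26.25

∂u_i/∂g_i = α_i − 1, so rancher i contributes w_i if α_i > 1, else 0.
α_i > 1 for i ∈ {2}; NE contributions (0, 15), G = 15.
u_2 = (15 − 15) + 1.75·15 = 26.25.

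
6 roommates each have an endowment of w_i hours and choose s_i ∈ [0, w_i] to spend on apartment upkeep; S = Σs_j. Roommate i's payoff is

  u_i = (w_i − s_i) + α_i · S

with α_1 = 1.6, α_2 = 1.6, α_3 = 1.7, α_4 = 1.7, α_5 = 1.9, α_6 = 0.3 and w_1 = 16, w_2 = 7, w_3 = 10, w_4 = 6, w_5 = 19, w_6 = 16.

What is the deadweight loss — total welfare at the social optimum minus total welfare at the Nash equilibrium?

∂u_i/∂s_i = α_i − 1, so roommate i contributes w_i if α_i > 1, else 0.
α_i > 1 for i ∈ {1, 2, 3, 4, 5}; NE contributions (16, 7, 10, 6, 19, 0), S = 58.
W^NE = Σw_i − S^NE + (Σα_i)·S^NE = 74 + 7.8·58 = 526.4.
Planner: ∂(Σu_j)/∂s_i = Σα_j − 1 = 7.8 > 0, so everyone contributes w_i; S^SO = 74, W^SO = 74 + 7.8·74 = 651.2.
Deadweight loss = 124.8.

124.8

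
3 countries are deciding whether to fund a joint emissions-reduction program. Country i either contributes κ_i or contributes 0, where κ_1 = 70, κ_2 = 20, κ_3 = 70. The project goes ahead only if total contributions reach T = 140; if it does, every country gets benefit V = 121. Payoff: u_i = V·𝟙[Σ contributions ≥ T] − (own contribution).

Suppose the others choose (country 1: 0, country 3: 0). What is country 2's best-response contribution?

Others' total = 0. Even contributing 20 gives 20 < 140: no benefit either way.
Best response: 0.

0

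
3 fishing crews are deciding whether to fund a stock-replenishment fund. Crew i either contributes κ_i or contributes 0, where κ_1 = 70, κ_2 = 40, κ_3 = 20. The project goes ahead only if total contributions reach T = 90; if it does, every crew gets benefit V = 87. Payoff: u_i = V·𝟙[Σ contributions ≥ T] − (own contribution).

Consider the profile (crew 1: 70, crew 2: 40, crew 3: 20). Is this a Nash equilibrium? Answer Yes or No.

No

Total = 130 ≥ 90: provided.
Crew 1 (pledges 70, payoff 17): dropping to 0 → total 60, payoff 0. No gain.
Crew 2 (pledges 40, payoff 47): dropping to 0 → total 90, payoff 87. Profitable deviation.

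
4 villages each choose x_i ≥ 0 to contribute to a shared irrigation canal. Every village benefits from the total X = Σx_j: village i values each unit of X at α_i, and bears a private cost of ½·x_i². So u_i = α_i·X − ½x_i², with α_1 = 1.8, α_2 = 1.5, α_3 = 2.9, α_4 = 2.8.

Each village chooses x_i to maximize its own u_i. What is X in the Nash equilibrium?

9

Village i's FOC: ∂u_i/∂x_i = α_i − x_i = 0, so x_i* = α_i.
NE contributions = (1.8, 1.5, 2.9, 2.8); X = 9.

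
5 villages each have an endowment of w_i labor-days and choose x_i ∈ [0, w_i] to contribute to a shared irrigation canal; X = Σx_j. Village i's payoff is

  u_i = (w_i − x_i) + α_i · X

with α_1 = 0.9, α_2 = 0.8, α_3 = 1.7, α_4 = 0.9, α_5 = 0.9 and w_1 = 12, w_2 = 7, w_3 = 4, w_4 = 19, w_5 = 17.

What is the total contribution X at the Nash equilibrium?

4

∂u_i/∂x_i = α_i − 1, so village i contributes w_i if α_i > 1, else 0.
α_i > 1 for i ∈ {3}; NE contributions (0, 0, 4, 0, 0), X = 4.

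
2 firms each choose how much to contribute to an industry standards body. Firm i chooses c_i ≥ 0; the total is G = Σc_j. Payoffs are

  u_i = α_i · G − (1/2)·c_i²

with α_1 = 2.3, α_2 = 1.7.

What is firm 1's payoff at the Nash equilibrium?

6.555

Firm i's FOC: ∂u_i/∂c_i = α_i − c_i = 0, so c_i* = α_i.
NE contributions = (2.3, 1.7); G = 4.
u_1 = α_1·G − ½·(c_1)² = 2.3·4 − ½·2.3² = 6.555.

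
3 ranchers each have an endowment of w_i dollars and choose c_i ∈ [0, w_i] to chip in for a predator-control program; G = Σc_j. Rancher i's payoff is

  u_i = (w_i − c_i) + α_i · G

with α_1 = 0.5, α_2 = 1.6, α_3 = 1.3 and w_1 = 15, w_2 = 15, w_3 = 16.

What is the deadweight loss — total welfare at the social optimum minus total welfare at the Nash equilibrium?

∂u_i/∂c_i = α_i − 1, so rancher i contributes w_i if α_i > 1, else 0.
α_i > 1 for i ∈ {2, 3}; NE contributions (0, 15, 16), G = 31.
W^NE = Σw_i − G^NE + (Σα_i)·G^NE = 46 + 2.4·31 = 120.4.
Planner: ∂(Σu_j)/∂c_i = Σα_j − 1 = 2.4 > 0, so everyone contributes w_i; G^SO = 46, W^SO = 46 + 2.4·46 = 156.4.
Deadweight loss = 36.

36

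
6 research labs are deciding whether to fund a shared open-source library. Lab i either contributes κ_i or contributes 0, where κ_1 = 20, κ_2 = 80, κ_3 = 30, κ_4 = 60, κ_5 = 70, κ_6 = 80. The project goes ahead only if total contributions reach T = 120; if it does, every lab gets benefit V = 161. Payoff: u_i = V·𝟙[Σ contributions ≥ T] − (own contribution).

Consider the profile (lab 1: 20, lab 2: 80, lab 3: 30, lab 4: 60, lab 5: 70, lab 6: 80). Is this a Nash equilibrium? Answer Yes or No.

No

Total = 340 ≥ 120: provided.
Lab 1 (pledges 20, payoff 141): dropping to 0 → total 320, payoff 161. Profitable deviation.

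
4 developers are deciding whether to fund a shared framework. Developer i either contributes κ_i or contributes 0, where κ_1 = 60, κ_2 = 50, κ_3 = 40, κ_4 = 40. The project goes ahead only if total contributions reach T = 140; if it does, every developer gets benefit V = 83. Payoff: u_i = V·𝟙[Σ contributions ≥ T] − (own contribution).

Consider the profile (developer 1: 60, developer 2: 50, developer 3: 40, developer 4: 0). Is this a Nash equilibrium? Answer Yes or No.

Total = 150 ≥ 140: provided.
Developer 1 (pledges 60, payoff 23): dropping to 0 → total 90, payoff 0. No gain.
Developer 2 (pledges 50, payoff 33): dropping to 0 → total 100, payoff 0. No gain.
Developer 3 (pledges 40, payoff 43): dropping to 0 → total 110, payoff 0. No gain.
Developer 4 (pledges 0, payoff 83): pledging 40 → total 190, payoff 43. No gain.

Yes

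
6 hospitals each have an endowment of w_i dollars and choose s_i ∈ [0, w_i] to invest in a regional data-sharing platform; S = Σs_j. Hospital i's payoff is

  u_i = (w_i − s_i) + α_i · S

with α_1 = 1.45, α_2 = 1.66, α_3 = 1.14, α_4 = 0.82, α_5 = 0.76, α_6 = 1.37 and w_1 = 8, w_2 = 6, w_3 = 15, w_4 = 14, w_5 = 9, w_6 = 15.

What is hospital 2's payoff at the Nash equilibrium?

∂u_i/∂s_i = α_i − 1, so hospital i contributes w_i if α_i > 1, else 0.
α_i > 1 for i ∈ {1, 2, 3, 6}; NE contributions (8, 6, 15, 0, 0, 15), S = 44.
u_2 = (6 − 6) + 1.66·44 = 73.04.

73.04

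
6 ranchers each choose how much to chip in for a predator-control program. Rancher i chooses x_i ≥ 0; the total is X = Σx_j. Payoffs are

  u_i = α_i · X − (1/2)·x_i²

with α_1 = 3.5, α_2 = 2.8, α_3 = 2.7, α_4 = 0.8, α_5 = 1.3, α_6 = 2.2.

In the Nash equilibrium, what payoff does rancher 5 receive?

Rancher i's FOC: ∂u_i/∂x_i = α_i − x_i = 0, so x_i* = α_i.
NE contributions = (3.5, 2.8, 2.7, 0.8, 1.3, 2.2); X = 13.3.
u_5 = α_5·X − ½·(x_5)² = 1.3·13.3 − ½·1.3² = 16.445.

16.445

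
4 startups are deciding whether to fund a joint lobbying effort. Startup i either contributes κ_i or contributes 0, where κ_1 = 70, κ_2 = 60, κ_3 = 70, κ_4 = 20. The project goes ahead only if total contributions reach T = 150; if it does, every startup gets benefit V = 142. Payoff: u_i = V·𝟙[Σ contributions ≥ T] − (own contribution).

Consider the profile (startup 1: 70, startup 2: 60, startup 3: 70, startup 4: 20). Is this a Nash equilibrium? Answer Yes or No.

No

Total = 220 ≥ 150: provided.
Startup 1 (pledges 70, payoff 72): dropping to 0 → total 150, payoff 142. Profitable deviation.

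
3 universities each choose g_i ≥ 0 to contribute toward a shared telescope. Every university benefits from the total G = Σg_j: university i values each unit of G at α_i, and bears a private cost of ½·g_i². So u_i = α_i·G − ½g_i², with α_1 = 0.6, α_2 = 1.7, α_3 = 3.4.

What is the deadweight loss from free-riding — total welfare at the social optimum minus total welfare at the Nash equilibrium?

23.65

University i's FOC: ∂u_i/∂g_i = α_i − g_i = 0, so g_i* = α_i.
NE contributions = (0.6, 1.7, 3.4); G = 5.7.
W^NE = (Σα)·G − ½Σα_i² = 5.7² − ½·14.81 = 25.085.
Planner sets g_i = Σα_j = 5.7 for every i, so G^SO = 3·5.7 = 17.1.
W^SO = (Σα)·G^SO − ½·3·(Σα)² = (3/2)·5.7² = 48.735.
Deadweight loss = W^SO − W^NE = 23.65.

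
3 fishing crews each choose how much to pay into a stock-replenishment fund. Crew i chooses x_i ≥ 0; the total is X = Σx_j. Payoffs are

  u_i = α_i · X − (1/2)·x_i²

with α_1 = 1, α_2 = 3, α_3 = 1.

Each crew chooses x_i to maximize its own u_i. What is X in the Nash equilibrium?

5

Crew i's FOC: ∂u_i/∂x_i = α_i − x_i = 0, so x_i* = α_i.
NE contributions = (1, 3, 1); X = 5.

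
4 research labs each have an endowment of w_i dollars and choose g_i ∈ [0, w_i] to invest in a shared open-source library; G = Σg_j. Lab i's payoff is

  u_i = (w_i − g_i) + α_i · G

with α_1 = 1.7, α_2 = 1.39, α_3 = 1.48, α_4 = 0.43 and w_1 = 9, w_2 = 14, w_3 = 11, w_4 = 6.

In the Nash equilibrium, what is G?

∂u_i/∂g_i = α_i − 1, so lab i contributes w_i if α_i > 1, else 0.
α_i > 1 for i ∈ {1, 2, 3}; NE contributions (9, 14, 11, 0), G = 34.

34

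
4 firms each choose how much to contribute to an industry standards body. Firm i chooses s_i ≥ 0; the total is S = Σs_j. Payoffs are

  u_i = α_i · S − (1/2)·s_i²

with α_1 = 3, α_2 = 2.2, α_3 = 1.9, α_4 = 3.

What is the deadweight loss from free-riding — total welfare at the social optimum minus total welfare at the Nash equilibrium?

115.235

Firm i's FOC: ∂u_i/∂s_i = α_i − s_i = 0, so s_i* = α_i.
NE contributions = (3, 2.2, 1.9, 3); S = 10.1.
W^NE = (Σα)·S − ½Σα_i² = 10.1² − ½·26.45 = 88.785.
Planner sets s_i = Σα_j = 10.1 for every i, so S^SO = 4·10.1 = 40.4.
W^SO = (Σα)·S^SO − ½·4·(Σα)² = (4/2)·10.1² = 204.02.
Deadweight loss = W^SO − W^NE = 115.235.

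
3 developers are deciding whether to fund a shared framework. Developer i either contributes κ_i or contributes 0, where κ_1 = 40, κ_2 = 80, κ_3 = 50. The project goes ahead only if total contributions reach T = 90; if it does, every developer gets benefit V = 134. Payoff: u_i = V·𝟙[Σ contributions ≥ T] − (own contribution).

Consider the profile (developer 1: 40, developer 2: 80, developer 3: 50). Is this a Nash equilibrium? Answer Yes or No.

No

Total = 170 ≥ 90: provided.
Developer 1 (pledges 40, payoff 94): dropping to 0 → total 130, payoff 134. Profitable deviation.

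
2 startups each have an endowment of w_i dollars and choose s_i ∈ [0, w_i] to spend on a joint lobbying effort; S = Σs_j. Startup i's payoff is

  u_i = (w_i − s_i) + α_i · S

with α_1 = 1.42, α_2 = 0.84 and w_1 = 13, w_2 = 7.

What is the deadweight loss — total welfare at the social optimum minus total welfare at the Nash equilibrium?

8.82

∂u_i/∂s_i = α_i − 1, so startup i contributes w_i if α_i > 1, else 0.
α_i > 1 for i ∈ {1}; NE contributions (13, 0), S = 13.
W^NE = Σw_i − S^NE + (Σα_i)·S^NE = 20 + 1.26·13 = 36.38.
Planner: ∂(Σu_j)/∂s_i = Σα_j − 1 = 1.26 > 0, so everyone contributes w_i; S^SO = 20, W^SO = 20 + 1.26·20 = 45.2.
Deadweight loss = 8.82.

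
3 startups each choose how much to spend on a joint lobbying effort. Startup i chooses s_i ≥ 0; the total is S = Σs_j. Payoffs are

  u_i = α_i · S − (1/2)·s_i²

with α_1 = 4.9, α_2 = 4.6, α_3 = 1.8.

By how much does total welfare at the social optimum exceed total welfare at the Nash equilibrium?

Startup i's FOC: ∂u_i/∂s_i = α_i − s_i = 0, so s_i* = α_i.
NE contributions = (4.9, 4.6, 1.8); S = 11.3.
W^NE = (Σα)·S − ½Σα_i² = 11.3² − ½·48.41 = 103.485.
Planner sets s_i = Σα_j = 11.3 for every i, so S^SO = 3·11.3 = 33.9.
W^SO = (Σα)·S^SO − ½·3·(Σα)² = (3/2)·11.3² = 191.535.
Deadweight loss = W^SO − W^NE = 88.05.

88.05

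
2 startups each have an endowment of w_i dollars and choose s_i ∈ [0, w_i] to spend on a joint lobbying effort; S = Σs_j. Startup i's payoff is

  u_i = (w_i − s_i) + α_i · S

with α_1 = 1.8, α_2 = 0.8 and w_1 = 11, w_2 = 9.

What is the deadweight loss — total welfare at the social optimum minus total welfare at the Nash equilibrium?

∂u_i/∂s_i = α_i − 1, so startup i contributes w_i if α_i > 1, else 0.
α_i > 1 for i ∈ {1}; NE contributions (11, 0), S = 11.
W^NE = Σw_i − S^NE + (Σα_i)·S^NE = 20 + 1.6·11 = 37.6.
Planner: ∂(Σu_j)/∂s_i = Σα_j − 1 = 1.6 > 0, so everyone contributes w_i; S^SO = 20, W^SO = 20 + 1.6·20 = 52.
Deadweight loss = 14.4.

14.4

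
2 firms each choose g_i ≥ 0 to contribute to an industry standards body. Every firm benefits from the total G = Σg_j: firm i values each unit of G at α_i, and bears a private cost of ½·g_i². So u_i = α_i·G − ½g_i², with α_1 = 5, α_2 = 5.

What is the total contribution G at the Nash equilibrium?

Firm i's FOC: ∂u_i/∂g_i = α_i − g_i = 0, so g_i* = α_i.
NE contributions = (5, 5); G = 10.

10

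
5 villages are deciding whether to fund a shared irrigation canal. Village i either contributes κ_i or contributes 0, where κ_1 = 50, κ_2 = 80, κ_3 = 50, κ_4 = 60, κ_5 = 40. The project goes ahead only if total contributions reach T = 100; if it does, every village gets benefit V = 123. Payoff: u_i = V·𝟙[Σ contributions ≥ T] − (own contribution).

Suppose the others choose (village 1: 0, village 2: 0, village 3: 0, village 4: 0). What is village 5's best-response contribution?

Others' total = 0. Even contributing 40 gives 40 < 100: no benefit either way.
Best response: 0.

0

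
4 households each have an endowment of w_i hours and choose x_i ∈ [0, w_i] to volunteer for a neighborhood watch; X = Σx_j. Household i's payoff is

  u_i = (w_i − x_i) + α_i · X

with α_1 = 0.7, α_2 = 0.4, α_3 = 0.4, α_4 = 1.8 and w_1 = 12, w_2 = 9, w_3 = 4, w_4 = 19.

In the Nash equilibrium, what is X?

19

∂u_i/∂x_i = α_i − 1, so household i contributes w_i if α_i > 1, else 0.
α_i > 1 for i ∈ {4}; NE contributions (0, 0, 0, 19), X = 19.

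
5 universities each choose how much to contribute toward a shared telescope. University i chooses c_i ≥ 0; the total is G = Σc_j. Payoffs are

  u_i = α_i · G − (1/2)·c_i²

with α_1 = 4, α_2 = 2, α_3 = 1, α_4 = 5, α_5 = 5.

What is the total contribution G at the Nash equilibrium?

17

University i's FOC: ∂u_i/∂c_i = α_i − c_i = 0, so c_i* = α_i.
NE contributions = (4, 2, 1, 5, 5); G = 17.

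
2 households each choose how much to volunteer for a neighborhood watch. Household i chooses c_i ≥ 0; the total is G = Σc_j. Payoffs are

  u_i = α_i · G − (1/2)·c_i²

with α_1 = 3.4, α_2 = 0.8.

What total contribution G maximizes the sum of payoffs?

8.4

Planner FOC: ∂(Σu_j)/∂c_i = (Σα_j) − c_i = 0, so c_i^SO = Σα_j = 4.2 for every i; G^SO = 8.4.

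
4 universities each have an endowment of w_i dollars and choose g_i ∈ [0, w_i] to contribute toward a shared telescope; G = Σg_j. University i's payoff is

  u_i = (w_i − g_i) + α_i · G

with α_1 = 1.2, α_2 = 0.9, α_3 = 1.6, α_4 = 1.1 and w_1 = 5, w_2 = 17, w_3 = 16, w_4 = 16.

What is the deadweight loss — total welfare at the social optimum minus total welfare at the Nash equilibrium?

∂u_i/∂g_i = α_i − 1, so university i contributes w_i if α_i > 1, else 0.
α_i > 1 for i ∈ {1, 3, 4}; NE contributions (5, 0, 16, 16), G = 37.
W^NE = Σw_i − G^NE + (Σα_i)·G^NE = 54 + 3.8·37 = 194.6.
Planner: ∂(Σu_j)/∂g_i = Σα_j − 1 = 3.8 > 0, so everyone contributes w_i; G^SO = 54, W^SO = 54 + 3.8·54 = 259.2.
Deadweight loss = 64.6.

64.6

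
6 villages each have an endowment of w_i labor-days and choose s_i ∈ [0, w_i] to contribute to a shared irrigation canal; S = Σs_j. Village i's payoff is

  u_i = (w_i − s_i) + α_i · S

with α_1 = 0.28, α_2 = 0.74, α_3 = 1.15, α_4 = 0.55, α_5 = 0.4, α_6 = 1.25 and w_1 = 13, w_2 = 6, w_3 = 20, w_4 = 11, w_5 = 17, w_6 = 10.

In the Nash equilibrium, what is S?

30

∂u_i/∂s_i = α_i − 1, so village i contributes w_i if α_i > 1, else 0.
α_i > 1 for i ∈ {3, 6}; NE contributions (0, 0, 20, 0, 0, 10), S = 30.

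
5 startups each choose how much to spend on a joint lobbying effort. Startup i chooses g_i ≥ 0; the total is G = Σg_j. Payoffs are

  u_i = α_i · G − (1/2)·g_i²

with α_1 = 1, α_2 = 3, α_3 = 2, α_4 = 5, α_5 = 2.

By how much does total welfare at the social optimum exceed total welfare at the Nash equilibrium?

Startup i's FOC: ∂u_i/∂g_i = α_i − g_i = 0, so g_i* = α_i.
NE contributions = (1, 3, 2, 5, 2); G = 13.
W^NE = (Σα)·G − ½Σα_i² = 13² − ½·43 = 147.5.
Planner sets g_i = Σα_j = 13 for every i, so G^SO = 5·13 = 65.
W^SO = (Σα)·G^SO − ½·5·(Σα)² = (5/2)·13² = 422.5.
Deadweight loss = W^SO − W^NE = 275.

275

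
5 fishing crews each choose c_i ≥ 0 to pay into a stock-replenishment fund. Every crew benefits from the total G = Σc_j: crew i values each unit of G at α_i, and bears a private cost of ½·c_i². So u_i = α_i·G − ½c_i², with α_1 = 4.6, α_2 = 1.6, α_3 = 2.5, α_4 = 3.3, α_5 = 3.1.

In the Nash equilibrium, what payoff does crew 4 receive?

44.385

Crew i's FOC: ∂u_i/∂c_i = α_i − c_i = 0, so c_i* = α_i.
NE contributions = (4.6, 1.6, 2.5, 3.3, 3.1); G = 15.1.
u_4 = α_4·G − ½·(c_4)² = 3.3·15.1 − ½·3.3² = 44.385.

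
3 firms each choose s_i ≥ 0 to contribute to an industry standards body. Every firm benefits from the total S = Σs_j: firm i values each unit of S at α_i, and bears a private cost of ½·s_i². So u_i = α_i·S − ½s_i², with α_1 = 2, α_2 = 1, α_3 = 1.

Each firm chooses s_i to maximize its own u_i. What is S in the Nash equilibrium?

Firm i's FOC: ∂u_i/∂s_i = α_i − s_i = 0, so s_i* = α_i.
NE contributions = (2, 1, 1); S = 4.

4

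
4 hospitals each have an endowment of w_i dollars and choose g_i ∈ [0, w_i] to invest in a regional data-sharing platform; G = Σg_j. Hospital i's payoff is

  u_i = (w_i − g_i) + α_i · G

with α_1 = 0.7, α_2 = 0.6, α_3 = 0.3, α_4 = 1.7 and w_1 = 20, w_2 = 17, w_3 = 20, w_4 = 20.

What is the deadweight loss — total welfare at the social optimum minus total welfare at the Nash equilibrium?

∂u_i/∂g_i = α_i − 1, so hospital i contributes w_i if α_i > 1, else 0.
α_i > 1 for i ∈ {4}; NE contributions (0, 0, 0, 20), G = 20.
W^NE = Σw_i − G^NE + (Σα_i)·G^NE = 77 + 2.3·20 = 123.
Planner: ∂(Σu_j)/∂g_i = Σα_j − 1 = 2.3 > 0, so everyone contributes w_i; G^SO = 77, W^SO = 77 + 2.3·77 = 254.1.
Deadweight loss = 131.1.

131.1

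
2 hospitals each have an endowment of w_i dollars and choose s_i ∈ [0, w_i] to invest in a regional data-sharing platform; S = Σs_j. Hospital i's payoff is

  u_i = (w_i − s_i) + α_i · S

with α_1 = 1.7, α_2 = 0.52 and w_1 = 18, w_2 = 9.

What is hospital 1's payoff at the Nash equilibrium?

∂u_i/∂s_i = α_i − 1, so hospital i contributes w_i if α_i > 1, else 0.
α_i > 1 for i ∈ {1}; NE contributions (18, 0), S = 18.
u_1 = (18 − 18) + 1.7·18 = 30.6.

30.6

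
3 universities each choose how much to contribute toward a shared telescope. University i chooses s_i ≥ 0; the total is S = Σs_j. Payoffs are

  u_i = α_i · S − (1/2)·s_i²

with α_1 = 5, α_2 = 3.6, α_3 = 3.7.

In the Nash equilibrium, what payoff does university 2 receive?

University i's FOC: ∂u_i/∂s_i = α_i − s_i = 0, so s_i* = α_i.
NE contributions = (5, 3.6, 3.7); S = 12.3.
u_2 = α_2·S − ½·(s_2)² = 3.6·12.3 − ½·3.6² = 37.8.

37.8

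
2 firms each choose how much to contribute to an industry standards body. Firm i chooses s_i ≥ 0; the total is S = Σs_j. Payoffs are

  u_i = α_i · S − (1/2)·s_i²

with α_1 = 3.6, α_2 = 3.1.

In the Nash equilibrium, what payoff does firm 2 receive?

15.965

Firm i's FOC: ∂u_i/∂s_i = α_i − s_i = 0, so s_i* = α_i.
NE contributions = (3.6, 3.1); S = 6.7.
u_2 = α_2·S − ½·(s_2)² = 3.1·6.7 − ½·3.1² = 15.965.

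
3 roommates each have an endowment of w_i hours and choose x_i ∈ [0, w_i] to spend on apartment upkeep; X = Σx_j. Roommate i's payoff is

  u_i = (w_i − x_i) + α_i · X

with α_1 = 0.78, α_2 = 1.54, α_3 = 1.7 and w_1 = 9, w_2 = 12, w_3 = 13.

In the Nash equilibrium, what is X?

25

∂u_i/∂x_i = α_i − 1, so roommate i contributes w_i if α_i > 1, else 0.
α_i > 1 for i ∈ {2, 3}; NE contributions (0, 12, 13), X = 25.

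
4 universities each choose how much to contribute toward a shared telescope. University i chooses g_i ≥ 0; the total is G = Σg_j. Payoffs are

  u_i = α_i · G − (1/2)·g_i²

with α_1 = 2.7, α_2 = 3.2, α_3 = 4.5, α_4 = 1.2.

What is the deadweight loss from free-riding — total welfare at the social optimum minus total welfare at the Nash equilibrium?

University i's FOC: ∂u_i/∂g_i = α_i − g_i = 0, so g_i* = α_i.
NE contributions = (2.7, 3.2, 4.5, 1.2); G = 11.6.
W^NE = (Σα)·G − ½Σα_i² = 11.6² − ½·39.22 = 114.95.
Planner sets g_i = Σα_j = 11.6 for every i, so G^SO = 4·11.6 = 46.4.
W^SO = (Σα)·G^SO − ½·4·(Σα)² = (4/2)·11.6² = 269.12.
Deadweight loss = W^SO − W^NE = 154.17.

154.17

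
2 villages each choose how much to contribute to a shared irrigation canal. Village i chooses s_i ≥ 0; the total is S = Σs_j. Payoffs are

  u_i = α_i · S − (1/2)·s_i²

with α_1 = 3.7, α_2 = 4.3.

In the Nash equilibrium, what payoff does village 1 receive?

22.755

Village i's FOC: ∂u_i/∂s_i = α_i − s_i = 0, so s_i* = α_i.
NE contributions = (3.7, 4.3); S = 8.
u_1 = α_1·S − ½·(s_1)² = 3.7·8 − ½·3.7² = 22.755.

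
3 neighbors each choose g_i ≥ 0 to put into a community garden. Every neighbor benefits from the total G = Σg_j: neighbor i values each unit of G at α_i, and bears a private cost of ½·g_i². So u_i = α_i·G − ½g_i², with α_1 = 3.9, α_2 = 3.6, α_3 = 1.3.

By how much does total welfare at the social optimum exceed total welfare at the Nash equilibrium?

53.65

Neighbor i's FOC: ∂u_i/∂g_i = α_i − g_i = 0, so g_i* = α_i.
NE contributions = (3.9, 3.6, 1.3); G = 8.8.
W^NE = (Σα)·G − ½Σα_i² = 8.8² − ½·29.86 = 62.51.
Planner sets g_i = Σα_j = 8.8 for every i, so G^SO = 3·8.8 = 26.4.
W^SO = (Σα)·G^SO − ½·3·(Σα)² = (3/2)·8.8² = 116.16.
Deadweight loss = W^SO − W^NE = 53.65.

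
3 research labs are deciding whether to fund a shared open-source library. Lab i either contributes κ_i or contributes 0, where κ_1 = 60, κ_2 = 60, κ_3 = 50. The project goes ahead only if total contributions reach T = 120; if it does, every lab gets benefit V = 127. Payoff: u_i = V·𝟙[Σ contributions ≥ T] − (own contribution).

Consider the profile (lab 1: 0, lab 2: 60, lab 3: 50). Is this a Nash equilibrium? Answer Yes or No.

No

Total = 110 < 120: not provided.
Lab 1 (pledges 0, payoff 0): pledging 60 → total 170, payoff 67. Profitable deviation.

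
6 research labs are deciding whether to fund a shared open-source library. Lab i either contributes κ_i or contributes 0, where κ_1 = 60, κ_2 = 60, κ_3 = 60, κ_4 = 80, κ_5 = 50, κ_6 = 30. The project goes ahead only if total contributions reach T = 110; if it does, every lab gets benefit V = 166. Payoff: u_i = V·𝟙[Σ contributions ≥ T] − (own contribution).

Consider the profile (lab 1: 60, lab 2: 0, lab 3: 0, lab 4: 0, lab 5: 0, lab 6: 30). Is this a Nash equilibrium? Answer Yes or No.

No

Total = 90 < 110: not provided.
Lab 1 (pledges 60, payoff -60): dropping to 0 → total 30, payoff 0. Profitable deviation.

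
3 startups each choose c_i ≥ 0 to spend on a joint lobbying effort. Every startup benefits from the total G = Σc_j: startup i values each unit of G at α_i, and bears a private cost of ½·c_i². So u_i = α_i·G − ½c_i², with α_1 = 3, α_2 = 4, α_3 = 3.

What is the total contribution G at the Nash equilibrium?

Startup i's FOC: ∂u_i/∂c_i = α_i − c_i = 0, so c_i* = α_i.
NE contributions = (3, 4, 3); G = 10.

10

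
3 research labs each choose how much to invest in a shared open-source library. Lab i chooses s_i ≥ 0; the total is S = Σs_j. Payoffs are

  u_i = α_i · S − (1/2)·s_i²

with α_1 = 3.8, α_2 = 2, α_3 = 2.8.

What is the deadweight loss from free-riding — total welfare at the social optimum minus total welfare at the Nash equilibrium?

Lab i's FOC: ∂u_i/∂s_i = α_i − s_i = 0, so s_i* = α_i.
NE contributions = (3.8, 2, 2.8); S = 8.6.
W^NE = (Σα)·S − ½Σα_i² = 8.6² − ½·26.28 = 60.82.
Planner sets s_i = Σα_j = 8.6 for every i, so S^SO = 3·8.6 = 25.8.
W^SO = (Σα)·S^SO − ½·3·(Σα)² = (3/2)·8.6² = 110.94.
Deadweight loss = W^SO − W^NE = 50.12.

50.12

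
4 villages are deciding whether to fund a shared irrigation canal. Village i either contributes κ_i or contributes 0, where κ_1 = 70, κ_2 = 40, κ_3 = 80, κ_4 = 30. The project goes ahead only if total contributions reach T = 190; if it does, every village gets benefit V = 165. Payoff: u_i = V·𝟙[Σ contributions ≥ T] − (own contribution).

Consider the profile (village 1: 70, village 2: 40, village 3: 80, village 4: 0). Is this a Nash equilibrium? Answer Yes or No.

Total = 190 ≥ 190: provided.
Village 1 (pledges 70, payoff 95): dropping to 0 → total 120, payoff 0. No gain.
Village 2 (pledges 40, payoff 125): dropping to 0 → total 150, payoff 0. No gain.
Village 3 (pledges 80, payoff 85): dropping to 0 → total 110, payoff 0. No gain.
Village 4 (pledges 0, payoff 165): pledging 30 → total 220, payoff 135. No gain.

Yes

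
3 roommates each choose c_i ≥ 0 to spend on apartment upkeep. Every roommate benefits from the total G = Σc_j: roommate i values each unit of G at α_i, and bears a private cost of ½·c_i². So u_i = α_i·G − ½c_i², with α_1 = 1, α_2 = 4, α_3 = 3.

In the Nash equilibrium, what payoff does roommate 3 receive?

19.5

Roommate i's FOC: ∂u_i/∂c_i = α_i − c_i = 0, so c_i* = α_i.
NE contributions = (1, 4, 3); G = 8.
u_3 = α_3·G − ½·(c_3)² = 3·8 − ½·3² = 19.5.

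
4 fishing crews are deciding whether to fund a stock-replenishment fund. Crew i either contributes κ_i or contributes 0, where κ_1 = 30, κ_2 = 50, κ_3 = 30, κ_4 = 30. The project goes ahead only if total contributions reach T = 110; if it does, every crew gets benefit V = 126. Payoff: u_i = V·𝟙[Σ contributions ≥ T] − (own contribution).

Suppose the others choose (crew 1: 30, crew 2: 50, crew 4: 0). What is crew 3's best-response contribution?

30

Others' total = 80. Contributing 30 brings total to 110 ≥ 110: gain V − κ_3 = 96.
Best response: 30.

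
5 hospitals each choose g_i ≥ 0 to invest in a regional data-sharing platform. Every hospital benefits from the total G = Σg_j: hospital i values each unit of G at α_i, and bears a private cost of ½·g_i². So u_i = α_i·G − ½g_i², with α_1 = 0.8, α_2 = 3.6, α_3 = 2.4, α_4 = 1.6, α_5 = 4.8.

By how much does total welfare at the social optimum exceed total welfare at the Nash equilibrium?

283.84

Hospital i's FOC: ∂u_i/∂g_i = α_i − g_i = 0, so g_i* = α_i.
NE contributions = (0.8, 3.6, 2.4, 1.6, 4.8); G = 13.2.
W^NE = (Σα)·G − ½Σα_i² = 13.2² − ½·44.96 = 151.76.
Planner sets g_i = Σα_j = 13.2 for every i, so G^SO = 5·13.2 = 66.
W^SO = (Σα)·G^SO − ½·5·(Σα)² = (5/2)·13.2² = 435.6.
Deadweight loss = W^SO − W^NE = 283.84.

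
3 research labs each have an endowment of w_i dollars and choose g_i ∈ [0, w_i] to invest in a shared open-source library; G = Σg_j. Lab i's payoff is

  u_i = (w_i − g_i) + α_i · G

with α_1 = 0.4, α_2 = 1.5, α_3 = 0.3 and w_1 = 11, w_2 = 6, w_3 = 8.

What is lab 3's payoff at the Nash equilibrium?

∂u_i/∂g_i = α_i − 1, so lab i contributes w_i if α_i > 1, else 0.
α_i > 1 for i ∈ {2}; NE contributions (0, 6, 0), G = 6.
u_3 = (8 − 0) + 0.3·6 = 9.8.

9.8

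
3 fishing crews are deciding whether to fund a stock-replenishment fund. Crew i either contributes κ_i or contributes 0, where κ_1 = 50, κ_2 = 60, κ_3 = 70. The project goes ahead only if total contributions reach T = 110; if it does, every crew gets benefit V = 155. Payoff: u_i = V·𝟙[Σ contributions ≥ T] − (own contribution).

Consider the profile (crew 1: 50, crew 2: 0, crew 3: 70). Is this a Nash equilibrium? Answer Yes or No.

Total = 120 ≥ 110: provided.
Crew 1 (pledges 50, payoff 105): dropping to 0 → total 70, payoff 0. No gain.
Crew 2 (pledges 0, payoff 155): pledging 60 → total 180, payoff 95. No gain.
Crew 3 (pledges 70, payoff 85): dropping to 0 → total 50, payoff 0. No gain.

Yes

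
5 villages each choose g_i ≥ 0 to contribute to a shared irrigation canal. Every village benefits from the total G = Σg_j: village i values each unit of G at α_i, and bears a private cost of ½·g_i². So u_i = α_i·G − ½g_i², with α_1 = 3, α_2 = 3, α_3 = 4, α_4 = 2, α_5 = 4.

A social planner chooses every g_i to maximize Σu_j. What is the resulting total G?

Planner FOC: ∂(Σu_j)/∂g_i = (Σα_j) − g_i = 0, so g_i^SO = Σα_j = 16 for every i; G^SO = 80.

80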